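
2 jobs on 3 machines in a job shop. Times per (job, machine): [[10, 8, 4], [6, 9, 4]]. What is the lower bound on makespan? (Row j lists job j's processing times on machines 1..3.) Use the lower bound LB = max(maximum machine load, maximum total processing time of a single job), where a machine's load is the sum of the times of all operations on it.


Machine loads:
  Machine 1: 10 + 6 = 16
  Machine 2: 8 + 9 = 17
  Machine 3: 4 + 4 = 8
Max machine load = 17
Job totals:
  Job 1: 22
  Job 2: 19
Max job total = 22
Lower bound = max(17, 22) = 22

22


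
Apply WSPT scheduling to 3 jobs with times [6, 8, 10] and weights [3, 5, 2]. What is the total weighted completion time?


Compute p/w ratios and sort ascending (WSPT): [(8, 5), (6, 3), (10, 2)]
Compute weighted completion times:
  Job (p=8,w=5): C=8, w*C=5*8=40
  Job (p=6,w=3): C=14, w*C=3*14=42
  Job (p=10,w=2): C=24, w*C=2*24=48
Total weighted completion time = 130

130


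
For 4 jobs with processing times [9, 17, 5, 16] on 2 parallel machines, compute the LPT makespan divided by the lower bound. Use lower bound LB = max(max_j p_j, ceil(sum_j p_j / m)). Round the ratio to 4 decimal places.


LPT order: [17, 16, 9, 5]
Machine loads after assignment: [22, 25]
LPT makespan = 25
Lower bound = max(max_job, ceil(total/2)) = max(17, 24) = 24
Ratio = 25 / 24 = 1.0417

1.0417


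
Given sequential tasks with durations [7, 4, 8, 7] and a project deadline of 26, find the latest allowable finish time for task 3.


LF(activity 3) = deadline - sum of successor durations
Successors: activities 4 through 4 with durations [7]
Sum of successor durations = 7
LF = 26 - 7 = 19

19


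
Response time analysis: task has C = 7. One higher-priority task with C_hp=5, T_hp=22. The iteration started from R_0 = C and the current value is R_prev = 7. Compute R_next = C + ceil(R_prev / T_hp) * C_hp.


R_next = C + ceil(R_prev / T_hp) * C_hp
ceil(7 / 22) = ceil(0.3182) = 1
Interference = 1 * 5 = 5
R_next = 7 + 5 = 12

12


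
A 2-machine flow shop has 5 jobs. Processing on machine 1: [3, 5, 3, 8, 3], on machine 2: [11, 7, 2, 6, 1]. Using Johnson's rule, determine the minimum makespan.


Apply Johnson's rule:
  Group 1 (a <= b): [(1, 3, 11), (2, 5, 7)]
  Group 2 (a > b): [(4, 8, 6), (3, 3, 2), (5, 3, 1)]
Optimal job order: [1, 2, 4, 3, 5]
Schedule:
  Job 1: M1 done at 3, M2 done at 14
  Job 2: M1 done at 8, M2 done at 21
  Job 4: M1 done at 16, M2 done at 27
  Job 3: M1 done at 19, M2 done at 29
  Job 5: M1 done at 22, M2 done at 30
Makespan = 30

30


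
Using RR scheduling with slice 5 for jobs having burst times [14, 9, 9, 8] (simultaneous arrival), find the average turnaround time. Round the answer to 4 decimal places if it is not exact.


Time quantum = 5
Execution trace:
  J1 runs 5 units, time = 5
  J2 runs 5 units, time = 10
  J3 runs 5 units, time = 15
  J4 runs 5 units, time = 20
  J1 runs 5 units, time = 25
  J2 runs 4 units, time = 29
  J3 runs 4 units, time = 33
  J4 runs 3 units, time = 36
  J1 runs 4 units, time = 40
Finish times: [40, 29, 33, 36]
Average turnaround = 138/4 = 34.5

34.5


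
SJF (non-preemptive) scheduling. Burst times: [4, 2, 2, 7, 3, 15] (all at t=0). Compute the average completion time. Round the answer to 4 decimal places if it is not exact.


SJF order (ascending): [2, 2, 3, 4, 7, 15]
Completion times:
  Job 1: burst=2, C=2
  Job 2: burst=2, C=4
  Job 3: burst=3, C=7
  Job 4: burst=4, C=11
  Job 5: burst=7, C=18
  Job 6: burst=15, C=33
Average completion = 75/6 = 12.5

12.5


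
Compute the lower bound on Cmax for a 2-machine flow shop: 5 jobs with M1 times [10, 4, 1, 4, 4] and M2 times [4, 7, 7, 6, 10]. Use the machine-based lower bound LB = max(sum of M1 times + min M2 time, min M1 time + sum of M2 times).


LB1 = sum(M1 times) + min(M2 times) = 23 + 4 = 27
LB2 = min(M1 times) + sum(M2 times) = 1 + 34 = 35
Lower bound = max(LB1, LB2) = max(27, 35) = 35

35


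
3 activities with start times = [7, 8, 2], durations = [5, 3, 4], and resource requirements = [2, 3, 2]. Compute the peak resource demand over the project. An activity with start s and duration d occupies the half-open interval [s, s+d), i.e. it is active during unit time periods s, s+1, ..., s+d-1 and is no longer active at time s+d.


Each activity i is active on [start_i, start_i + duration_i).
Compute total resource usage per time slot:
  t=0: active resources = [], total = 0
  t=1: active resources = [], total = 0
  t=2: active resources = [2], total = 2
  t=3: active resources = [2], total = 2
  t=4: active resources = [2], total = 2
  t=5: active resources = [2], total = 2
  t=6: active resources = [], total = 0
  t=7: active resources = [2], total = 2
  t=8: active resources = [2, 3], total = 5
  t=9: active resources = [2, 3], total = 5
  t=10: active resources = [2, 3], total = 5
  t=11: active resources = [2], total = 2
Peak resource demand = 5

5


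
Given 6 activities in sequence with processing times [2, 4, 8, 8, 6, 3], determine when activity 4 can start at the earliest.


Activity 4 starts after activities 1 through 3 complete.
Predecessor durations: [2, 4, 8]
ES = 2 + 4 + 8 = 14

14


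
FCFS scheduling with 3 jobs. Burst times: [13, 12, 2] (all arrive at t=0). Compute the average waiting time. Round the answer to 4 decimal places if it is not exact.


FCFS order (as given): [13, 12, 2]
Waiting times:
  Job 1: wait = 0
  Job 2: wait = 13
  Job 3: wait = 25
Sum of waiting times = 38
Average waiting time = 38/3 = 12.6667

12.6667


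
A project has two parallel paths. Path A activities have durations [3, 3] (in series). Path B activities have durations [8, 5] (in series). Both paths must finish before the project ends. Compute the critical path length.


Path A total = 3 + 3 = 6
Path B total = 8 + 5 = 13
Critical path = longest path = max(6, 13) = 13

13


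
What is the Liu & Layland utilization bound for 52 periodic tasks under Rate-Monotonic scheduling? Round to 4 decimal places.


Compute 2^(1/52) = 1.0134189907
Subtract 1: 1.0134189907 - 1 = 0.0134189907
Multiply by n: 52 * 0.0134189907 = 0.6977875164
Round to 4 dp: 0.6978

0.6978


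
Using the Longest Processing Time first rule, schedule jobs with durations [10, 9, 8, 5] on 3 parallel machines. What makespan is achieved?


Sort jobs in decreasing order (LPT): [10, 9, 8, 5]
Assign each job to the least loaded machine:
  Machine 1: jobs [10], load = 10
  Machine 2: jobs [9], load = 9
  Machine 3: jobs [8, 5], load = 13
Makespan = max load = 13

13


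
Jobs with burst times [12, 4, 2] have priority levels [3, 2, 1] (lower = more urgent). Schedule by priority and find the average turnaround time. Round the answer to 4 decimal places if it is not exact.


Sort by priority (ascending = highest first):
Order: [(1, 2), (2, 4), (3, 12)]
Completion times:
  Priority 1, burst=2, C=2
  Priority 2, burst=4, C=6
  Priority 3, burst=12, C=18
Average turnaround = 26/3 = 8.6667

8.6667


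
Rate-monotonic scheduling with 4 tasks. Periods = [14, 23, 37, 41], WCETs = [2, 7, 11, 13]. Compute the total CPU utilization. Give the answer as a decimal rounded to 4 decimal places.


Compute individual utilizations (exact fractions):
  Task 1: C/T = 2/14 = 1/7 (approx. 0.1429)
  Task 2: C/T = 7/23 (approx. 0.3043)
  Task 3: C/T = 11/37 (approx. 0.2973)
  Task 4: C/T = 13/41 (approx. 0.3171)
Total utilization U = 1/7 + 7/23 + 11/37 + 13/41 = 259276/244237
Rounded to 4 decimal places: U = 1.0616
RM (Liu & Layland) bound for 4 tasks = 0.756828; compare with U = 259276/244237 (approx. 1.061575)
U > 1, so the task set is not schedulable (processor overloaded).

1.0616


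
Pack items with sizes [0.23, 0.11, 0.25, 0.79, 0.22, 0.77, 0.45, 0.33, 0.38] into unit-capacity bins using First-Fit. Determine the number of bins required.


Place items sequentially using First-Fit:
  Item 0.23 -> new Bin 1
  Item 0.11 -> Bin 1 (now 0.34)
  Item 0.25 -> Bin 1 (now 0.59)
  Item 0.79 -> new Bin 2
  Item 0.22 -> Bin 1 (now 0.81)
  Item 0.77 -> new Bin 3
  Item 0.45 -> new Bin 4
  Item 0.33 -> Bin 4 (now 0.78)
  Item 0.38 -> new Bin 5
Total bins used = 5

5


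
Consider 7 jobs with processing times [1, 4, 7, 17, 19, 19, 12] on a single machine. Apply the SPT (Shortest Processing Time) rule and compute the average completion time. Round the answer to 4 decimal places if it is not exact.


Sort jobs by processing time (SPT order): [1, 4, 7, 12, 17, 19, 19]
Compute completion times sequentially:
  Job 1: processing = 1, completes at 1
  Job 2: processing = 4, completes at 5
  Job 3: processing = 7, completes at 12
  Job 4: processing = 12, completes at 24
  Job 5: processing = 17, completes at 41
  Job 6: processing = 19, completes at 60
  Job 7: processing = 19, completes at 79
Sum of completion times = 222
Average completion time = 222/7 = 31.7143

31.7143


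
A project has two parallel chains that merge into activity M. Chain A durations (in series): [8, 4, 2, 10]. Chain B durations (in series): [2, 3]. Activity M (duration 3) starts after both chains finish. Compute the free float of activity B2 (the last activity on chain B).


ES(B2) = sum of predecessors on chain B = 2
EF(B2) = ES + duration = 2 + 3 = 5
Successor of B2 is M. ES(M) = max(sum(A), sum(B)) = max(24, 5) = 24
Free float = ES(successor) - EF(current) = 24 - 5 = 19

19


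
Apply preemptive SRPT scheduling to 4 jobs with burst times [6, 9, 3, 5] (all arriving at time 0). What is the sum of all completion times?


Since all jobs arrive at t=0, SRPT equals SPT ordering.
SPT order: [3, 5, 6, 9]
Completion times:
  Job 1: p=3, C=3
  Job 2: p=5, C=8
  Job 3: p=6, C=14
  Job 4: p=9, C=23
Total completion time = 3 + 8 + 14 + 23 = 48

48


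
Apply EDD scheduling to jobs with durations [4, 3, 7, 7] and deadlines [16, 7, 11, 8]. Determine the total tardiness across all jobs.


Sort by due date (EDD order): [(3, 7), (7, 8), (7, 11), (4, 16)]
Compute completion times and tardiness:
  Job 1: p=3, d=7, C=3, tardiness=max(0,3-7)=0
  Job 2: p=7, d=8, C=10, tardiness=max(0,10-8)=2
  Job 3: p=7, d=11, C=17, tardiness=max(0,17-11)=6
  Job 4: p=4, d=16, C=21, tardiness=max(0,21-16)=5
Total tardiness = 13

13


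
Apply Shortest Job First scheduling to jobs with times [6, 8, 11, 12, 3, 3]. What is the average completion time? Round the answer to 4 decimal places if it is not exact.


SJF order (ascending): [3, 3, 6, 8, 11, 12]
Completion times:
  Job 1: burst=3, C=3
  Job 2: burst=3, C=6
  Job 3: burst=6, C=12
  Job 4: burst=8, C=20
  Job 5: burst=11, C=31
  Job 6: burst=12, C=43
Average completion = 115/6 = 19.1667

19.1667


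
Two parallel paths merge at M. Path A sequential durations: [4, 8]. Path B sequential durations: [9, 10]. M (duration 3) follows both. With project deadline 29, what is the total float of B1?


Forward pass: ES(B1) = sum of predecessors on chain B = 0
EF = ES + duration = 0 + 9 = 9
Backward pass: LF(M) = deadline = 29; LS(M) = 29 - 3 = 26
LF(B1) = LS(M) - sum(successors on chain B) = 26 - 10 = 16
LS = LF - duration = 16 - 9 = 7
Total float = LS - ES = 7 - 0 = 7

7


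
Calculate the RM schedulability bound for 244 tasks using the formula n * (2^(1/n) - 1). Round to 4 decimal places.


Compute 2^(1/244) = 1.0028448059
Subtract 1: 1.0028448059 - 1 = 0.0028448059
Multiply by n: 244 * 0.0028448059 = 0.6941326396
Round to 4 dp: 0.6941

0.6941


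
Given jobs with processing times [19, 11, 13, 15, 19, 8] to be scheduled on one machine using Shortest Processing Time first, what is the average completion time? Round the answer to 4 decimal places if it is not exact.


Sort jobs by processing time (SPT order): [8, 11, 13, 15, 19, 19]
Compute completion times sequentially:
  Job 1: processing = 8, completes at 8
  Job 2: processing = 11, completes at 19
  Job 3: processing = 13, completes at 32
  Job 4: processing = 15, completes at 47
  Job 5: processing = 19, completes at 66
  Job 6: processing = 19, completes at 85
Sum of completion times = 257
Average completion time = 257/6 = 42.8333

42.8333


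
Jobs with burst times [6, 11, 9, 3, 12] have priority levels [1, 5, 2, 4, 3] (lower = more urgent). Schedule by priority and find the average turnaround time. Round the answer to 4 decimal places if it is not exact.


Sort by priority (ascending = highest first):
Order: [(1, 6), (2, 9), (3, 12), (4, 3), (5, 11)]
Completion times:
  Priority 1, burst=6, C=6
  Priority 2, burst=9, C=15
  Priority 3, burst=12, C=27
  Priority 4, burst=3, C=30
  Priority 5, burst=11, C=41
Average turnaround = 119/5 = 23.8

23.8


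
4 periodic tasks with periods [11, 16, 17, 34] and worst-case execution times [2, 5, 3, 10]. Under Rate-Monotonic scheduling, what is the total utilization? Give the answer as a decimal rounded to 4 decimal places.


Compute individual utilizations (exact fractions):
  Task 1: C/T = 2/11 (approx. 0.1818)
  Task 2: C/T = 5/16 (approx. 0.3125)
  Task 3: C/T = 3/17 (approx. 0.1765)
  Task 4: C/T = 10/34 = 5/17 (approx. 0.2941)
Total utilization U = 2/11 + 5/16 + 3/17 + 5/17 = 2887/2992
Rounded to 4 decimal places: U = 0.9649
RM (Liu & Layland) bound for 4 tasks = 0.756828; compare with U = 2887/2992 (approx. 0.964906)
bound < U <= 1, so the RM sufficient condition is not met (inconclusive; an exact test such as response-time analysis is needed).

0.9649


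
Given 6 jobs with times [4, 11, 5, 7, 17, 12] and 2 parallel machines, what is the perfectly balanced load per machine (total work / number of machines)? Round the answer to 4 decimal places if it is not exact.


Total processing time = 4 + 11 + 5 + 7 + 17 + 12 = 56
Number of machines = 2
Ideal balanced load = 56 / 2 = 28.0

28.0


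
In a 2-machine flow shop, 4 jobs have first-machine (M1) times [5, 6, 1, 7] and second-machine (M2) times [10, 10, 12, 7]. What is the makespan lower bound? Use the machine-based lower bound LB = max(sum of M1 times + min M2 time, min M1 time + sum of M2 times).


LB1 = sum(M1 times) + min(M2 times) = 19 + 7 = 26
LB2 = min(M1 times) + sum(M2 times) = 1 + 39 = 40
Lower bound = max(LB1, LB2) = max(26, 40) = 40

40


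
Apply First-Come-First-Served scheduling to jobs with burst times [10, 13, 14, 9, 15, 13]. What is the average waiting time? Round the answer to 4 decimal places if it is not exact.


FCFS order (as given): [10, 13, 14, 9, 15, 13]
Waiting times:
  Job 1: wait = 0
  Job 2: wait = 10
  Job 3: wait = 23
  Job 4: wait = 37
  Job 5: wait = 46
  Job 6: wait = 61
Sum of waiting times = 177
Average waiting time = 177/6 = 29.5

29.5


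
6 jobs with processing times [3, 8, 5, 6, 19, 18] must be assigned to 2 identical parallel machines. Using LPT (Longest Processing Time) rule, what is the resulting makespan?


Sort jobs in decreasing order (LPT): [19, 18, 8, 6, 5, 3]
Assign each job to the least loaded machine:
  Machine 1: jobs [19, 6, 5], load = 30
  Machine 2: jobs [18, 8, 3], load = 29
Makespan = max load = 30

30


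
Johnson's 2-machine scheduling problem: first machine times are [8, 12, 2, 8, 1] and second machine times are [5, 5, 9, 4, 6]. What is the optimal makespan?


Apply Johnson's rule:
  Group 1 (a <= b): [(5, 1, 6), (3, 2, 9)]
  Group 2 (a > b): [(1, 8, 5), (2, 12, 5), (4, 8, 4)]
Optimal job order: [5, 3, 1, 2, 4]
Schedule:
  Job 5: M1 done at 1, M2 done at 7
  Job 3: M1 done at 3, M2 done at 16
  Job 1: M1 done at 11, M2 done at 21
  Job 2: M1 done at 23, M2 done at 28
  Job 4: M1 done at 31, M2 done at 35
Makespan = 35

35


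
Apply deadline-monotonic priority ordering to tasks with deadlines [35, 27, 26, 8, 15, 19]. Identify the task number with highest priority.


Sort tasks by relative deadline (ascending):
  Task 4: deadline = 8
  Task 5: deadline = 15
  Task 6: deadline = 19
  Task 3: deadline = 26
  Task 2: deadline = 27
  Task 1: deadline = 35
Priority order (highest first): [4, 5, 6, 3, 2, 1]
Highest priority task = 4

4


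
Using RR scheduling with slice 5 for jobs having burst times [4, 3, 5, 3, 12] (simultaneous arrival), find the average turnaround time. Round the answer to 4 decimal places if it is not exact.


Time quantum = 5
Execution trace:
  J1 runs 4 units, time = 4
  J2 runs 3 units, time = 7
  J3 runs 5 units, time = 12
  J4 runs 3 units, time = 15
  J5 runs 5 units, time = 20
  J5 runs 5 units, time = 25
  J5 runs 2 units, time = 27
Finish times: [4, 7, 12, 15, 27]
Average turnaround = 65/5 = 13.0

13.0


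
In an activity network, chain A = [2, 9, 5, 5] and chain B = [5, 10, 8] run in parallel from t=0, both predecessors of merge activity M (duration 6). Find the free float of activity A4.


ES(A4) = sum of predecessors on chain A = 16
EF(A4) = ES + duration = 16 + 5 = 21
Successor of A4 is M. ES(M) = max(sum(A), sum(B)) = max(21, 23) = 23
Free float = ES(successor) - EF(current) = 23 - 21 = 2

2


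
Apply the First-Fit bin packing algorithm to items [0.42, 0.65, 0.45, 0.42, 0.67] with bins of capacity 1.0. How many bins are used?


Place items sequentially using First-Fit:
  Item 0.42 -> new Bin 1
  Item 0.65 -> new Bin 2
  Item 0.45 -> Bin 1 (now 0.87)
  Item 0.42 -> new Bin 3
  Item 0.67 -> new Bin 4
Total bins used = 4

4


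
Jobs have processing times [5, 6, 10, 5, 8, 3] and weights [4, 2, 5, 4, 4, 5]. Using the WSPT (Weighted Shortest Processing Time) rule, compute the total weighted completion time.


Compute p/w ratios and sort ascending (WSPT): [(3, 5), (5, 4), (5, 4), (10, 5), (8, 4), (6, 2)]
Compute weighted completion times:
  Job (p=3,w=5): C=3, w*C=5*3=15
  Job (p=5,w=4): C=8, w*C=4*8=32
  Job (p=5,w=4): C=13, w*C=4*13=52
  Job (p=10,w=5): C=23, w*C=5*23=115
  Job (p=8,w=4): C=31, w*C=4*31=124
  Job (p=6,w=2): C=37, w*C=2*37=74
Total weighted completion time = 412

412


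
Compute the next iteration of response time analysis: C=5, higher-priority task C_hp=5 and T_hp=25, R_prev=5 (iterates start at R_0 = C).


R_next = C + ceil(R_prev / T_hp) * C_hp
ceil(5 / 25) = ceil(0.2) = 1
Interference = 1 * 5 = 5
R_next = 5 + 5 = 10

10


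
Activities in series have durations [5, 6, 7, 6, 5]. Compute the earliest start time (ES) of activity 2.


Activity 2 starts after activities 1 through 1 complete.
Predecessor durations: [5]
ES = 5 = 5

5


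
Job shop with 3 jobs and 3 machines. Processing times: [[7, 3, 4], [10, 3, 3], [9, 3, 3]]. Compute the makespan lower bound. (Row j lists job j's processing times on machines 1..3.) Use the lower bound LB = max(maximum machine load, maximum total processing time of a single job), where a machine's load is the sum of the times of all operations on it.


Machine loads:
  Machine 1: 7 + 10 + 9 = 26
  Machine 2: 3 + 3 + 3 = 9
  Machine 3: 4 + 3 + 3 = 10
Max machine load = 26
Job totals:
  Job 1: 14
  Job 2: 16
  Job 3: 15
Max job total = 16
Lower bound = max(26, 16) = 26

26


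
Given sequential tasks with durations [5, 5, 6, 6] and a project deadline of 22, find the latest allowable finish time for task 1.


LF(activity 1) = deadline - sum of successor durations
Successors: activities 2 through 4 with durations [5, 6, 6]
Sum of successor durations = 17
LF = 22 - 17 = 5

5


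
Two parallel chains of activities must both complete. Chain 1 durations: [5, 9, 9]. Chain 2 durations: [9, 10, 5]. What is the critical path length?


Path A total = 5 + 9 + 9 = 23
Path B total = 9 + 10 + 5 = 24
Critical path = longest path = max(23, 24) = 24

24


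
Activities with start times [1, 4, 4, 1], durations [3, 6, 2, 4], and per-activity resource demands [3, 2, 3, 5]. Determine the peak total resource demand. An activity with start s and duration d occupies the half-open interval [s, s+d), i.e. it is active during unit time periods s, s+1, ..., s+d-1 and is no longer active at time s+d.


Each activity i is active on [start_i, start_i + duration_i).
Compute total resource usage per time slot:
  t=0: active resources = [], total = 0
  t=1: active resources = [3, 5], total = 8
  t=2: active resources = [3, 5], total = 8
  t=3: active resources = [3, 5], total = 8
  t=4: active resources = [2, 3, 5], total = 10
  t=5: active resources = [2, 3], total = 5
  t=6: active resources = [2], total = 2
  t=7: active resources = [2], total = 2
  t=8: active resources = [2], total = 2
  t=9: active resources = [2], total = 2
Peak resource demand = 10

10


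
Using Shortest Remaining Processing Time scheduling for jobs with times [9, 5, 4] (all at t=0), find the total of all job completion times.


Since all jobs arrive at t=0, SRPT equals SPT ordering.
SPT order: [4, 5, 9]
Completion times:
  Job 1: p=4, C=4
  Job 2: p=5, C=9
  Job 3: p=9, C=18
Total completion time = 4 + 9 + 18 = 31

31


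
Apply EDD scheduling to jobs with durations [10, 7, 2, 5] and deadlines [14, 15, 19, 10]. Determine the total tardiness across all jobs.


Sort by due date (EDD order): [(5, 10), (10, 14), (7, 15), (2, 19)]
Compute completion times and tardiness:
  Job 1: p=5, d=10, C=5, tardiness=max(0,5-10)=0
  Job 2: p=10, d=14, C=15, tardiness=max(0,15-14)=1
  Job 3: p=7, d=15, C=22, tardiness=max(0,22-15)=7
  Job 4: p=2, d=19, C=24, tardiness=max(0,24-19)=5
Total tardiness = 13

13


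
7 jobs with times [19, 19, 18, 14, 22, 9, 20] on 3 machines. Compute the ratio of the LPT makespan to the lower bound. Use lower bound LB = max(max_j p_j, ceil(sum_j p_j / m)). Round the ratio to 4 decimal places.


LPT order: [22, 20, 19, 19, 18, 14, 9]
Machine loads after assignment: [45, 38, 38]
LPT makespan = 45
Lower bound = max(max_job, ceil(total/3)) = max(22, 41) = 41
Ratio = 45 / 41 = 1.0976

1.0976


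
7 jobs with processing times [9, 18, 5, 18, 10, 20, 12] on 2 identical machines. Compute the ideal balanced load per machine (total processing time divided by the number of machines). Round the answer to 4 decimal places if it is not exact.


Total processing time = 9 + 18 + 5 + 18 + 10 + 20 + 12 = 92
Number of machines = 2
Ideal balanced load = 92 / 2 = 46.0

46.0


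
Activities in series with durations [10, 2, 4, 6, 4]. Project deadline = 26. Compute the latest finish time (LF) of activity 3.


LF(activity 3) = deadline - sum of successor durations
Successors: activities 4 through 5 with durations [6, 4]
Sum of successor durations = 10
LF = 26 - 10 = 16

16


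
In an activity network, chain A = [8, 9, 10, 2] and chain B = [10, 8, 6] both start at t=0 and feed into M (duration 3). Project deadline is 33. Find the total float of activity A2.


Forward pass: ES(A2) = sum of predecessors on chain A = 8
EF = ES + duration = 8 + 9 = 17
Backward pass: LF(M) = deadline = 33; LS(M) = 33 - 3 = 30
LF(A2) = LS(M) - sum(successors on chain A) = 30 - 12 = 18
LS = LF - duration = 18 - 9 = 9
Total float = LS - ES = 9 - 8 = 1

1


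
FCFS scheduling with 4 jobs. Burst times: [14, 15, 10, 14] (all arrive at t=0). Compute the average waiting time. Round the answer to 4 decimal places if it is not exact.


FCFS order (as given): [14, 15, 10, 14]
Waiting times:
  Job 1: wait = 0
  Job 2: wait = 14
  Job 3: wait = 29
  Job 4: wait = 39
Sum of waiting times = 82
Average waiting time = 82/4 = 20.5

20.5


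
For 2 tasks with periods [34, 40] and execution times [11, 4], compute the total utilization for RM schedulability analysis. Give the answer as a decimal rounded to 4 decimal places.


Compute individual utilizations (exact fractions):
  Task 1: C/T = 11/34 (approx. 0.3235)
  Task 2: C/T = 4/40 = 1/10 (approx. 0.1)
Total utilization U = 11/34 + 1/10 = 36/85
Rounded to 4 decimal places: U = 0.4235
RM (Liu & Layland) bound for 2 tasks = 0.828427; compare with U = 36/85 (approx. 0.423529)
U <= bound, so schedulable by RM sufficient condition.

0.4235


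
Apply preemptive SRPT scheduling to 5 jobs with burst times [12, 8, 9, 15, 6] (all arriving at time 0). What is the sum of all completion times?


Since all jobs arrive at t=0, SRPT equals SPT ordering.
SPT order: [6, 8, 9, 12, 15]
Completion times:
  Job 1: p=6, C=6
  Job 2: p=8, C=14
  Job 3: p=9, C=23
  Job 4: p=12, C=35
  Job 5: p=15, C=50
Total completion time = 6 + 14 + 23 + 35 + 50 = 128

128


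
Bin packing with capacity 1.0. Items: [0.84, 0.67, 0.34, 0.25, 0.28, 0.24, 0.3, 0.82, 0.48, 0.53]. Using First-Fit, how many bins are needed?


Place items sequentially using First-Fit:
  Item 0.84 -> new Bin 1
  Item 0.67 -> new Bin 2
  Item 0.34 -> new Bin 3
  Item 0.25 -> Bin 2 (now 0.92)
  Item 0.28 -> Bin 3 (now 0.62)
  Item 0.24 -> Bin 3 (now 0.86)
  Item 0.3 -> new Bin 4
  Item 0.82 -> new Bin 5
  Item 0.48 -> Bin 4 (now 0.78)
  Item 0.53 -> new Bin 6
Total bins used = 6

6


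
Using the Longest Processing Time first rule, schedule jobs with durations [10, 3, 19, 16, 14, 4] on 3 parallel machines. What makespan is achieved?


Sort jobs in decreasing order (LPT): [19, 16, 14, 10, 4, 3]
Assign each job to the least loaded machine:
  Machine 1: jobs [19, 3], load = 22
  Machine 2: jobs [16, 4], load = 20
  Machine 3: jobs [14, 10], load = 24
Makespan = max load = 24

24


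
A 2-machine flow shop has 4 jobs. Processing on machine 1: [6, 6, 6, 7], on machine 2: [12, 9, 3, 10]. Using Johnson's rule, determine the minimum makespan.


Apply Johnson's rule:
  Group 1 (a <= b): [(1, 6, 12), (2, 6, 9), (4, 7, 10)]
  Group 2 (a > b): [(3, 6, 3)]
Optimal job order: [1, 2, 4, 3]
Schedule:
  Job 1: M1 done at 6, M2 done at 18
  Job 2: M1 done at 12, M2 done at 27
  Job 4: M1 done at 19, M2 done at 37
  Job 3: M1 done at 25, M2 done at 40
Makespan = 40

40


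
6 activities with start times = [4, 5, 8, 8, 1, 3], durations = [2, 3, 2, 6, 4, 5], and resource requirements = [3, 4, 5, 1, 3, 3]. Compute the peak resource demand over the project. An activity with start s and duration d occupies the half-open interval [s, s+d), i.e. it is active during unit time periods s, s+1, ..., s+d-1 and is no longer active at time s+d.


Each activity i is active on [start_i, start_i + duration_i).
Compute total resource usage per time slot:
  t=0: active resources = [], total = 0
  t=1: active resources = [3], total = 3
  t=2: active resources = [3], total = 3
  t=3: active resources = [3, 3], total = 6
  t=4: active resources = [3, 3, 3], total = 9
  t=5: active resources = [3, 4, 3], total = 10
  t=6: active resources = [4, 3], total = 7
  t=7: active resources = [4, 3], total = 7
  t=8: active resources = [5, 1], total = 6
  t=9: active resources = [5, 1], total = 6
  t=10: active resources = [1], total = 1
  t=11: active resources = [1], total = 1
  t=12: active resources = [1], total = 1
  t=13: active resources = [1], total = 1
Peak resource demand = 10

10


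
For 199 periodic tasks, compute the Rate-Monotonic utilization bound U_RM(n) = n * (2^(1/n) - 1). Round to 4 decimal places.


Compute 2^(1/199) = 1.0034892249
Subtract 1: 1.0034892249 - 1 = 0.0034892249
Multiply by n: 199 * 0.0034892249 = 0.6943557551
Round to 4 dp: 0.6944

0.6944


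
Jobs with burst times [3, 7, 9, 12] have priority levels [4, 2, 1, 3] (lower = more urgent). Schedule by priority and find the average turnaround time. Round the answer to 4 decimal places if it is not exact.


Sort by priority (ascending = highest first):
Order: [(1, 9), (2, 7), (3, 12), (4, 3)]
Completion times:
  Priority 1, burst=9, C=9
  Priority 2, burst=7, C=16
  Priority 3, burst=12, C=28
  Priority 4, burst=3, C=31
Average turnaround = 84/4 = 21.0

21.0


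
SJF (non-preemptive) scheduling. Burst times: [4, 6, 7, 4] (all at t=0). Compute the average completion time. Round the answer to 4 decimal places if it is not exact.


SJF order (ascending): [4, 4, 6, 7]
Completion times:
  Job 1: burst=4, C=4
  Job 2: burst=4, C=8
  Job 3: burst=6, C=14
  Job 4: burst=7, C=21
Average completion = 47/4 = 11.75

11.75


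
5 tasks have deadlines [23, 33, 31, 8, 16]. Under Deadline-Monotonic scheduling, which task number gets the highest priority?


Sort tasks by relative deadline (ascending):
  Task 4: deadline = 8
  Task 5: deadline = 16
  Task 1: deadline = 23
  Task 3: deadline = 31
  Task 2: deadline = 33
Priority order (highest first): [4, 5, 1, 3, 2]
Highest priority task = 4

4


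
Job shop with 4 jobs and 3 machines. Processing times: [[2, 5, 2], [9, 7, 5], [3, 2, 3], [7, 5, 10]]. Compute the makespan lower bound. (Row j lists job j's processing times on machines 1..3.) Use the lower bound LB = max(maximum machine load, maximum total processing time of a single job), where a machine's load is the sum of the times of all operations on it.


Machine loads:
  Machine 1: 2 + 9 + 3 + 7 = 21
  Machine 2: 5 + 7 + 2 + 5 = 19
  Machine 3: 2 + 5 + 3 + 10 = 20
Max machine load = 21
Job totals:
  Job 1: 9
  Job 2: 21
  Job 3: 8
  Job 4: 22
Max job total = 22
Lower bound = max(21, 22) = 22

22


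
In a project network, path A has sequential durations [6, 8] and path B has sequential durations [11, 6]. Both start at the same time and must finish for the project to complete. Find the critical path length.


Path A total = 6 + 8 = 14
Path B total = 11 + 6 = 17
Critical path = longest path = max(14, 17) = 17

17


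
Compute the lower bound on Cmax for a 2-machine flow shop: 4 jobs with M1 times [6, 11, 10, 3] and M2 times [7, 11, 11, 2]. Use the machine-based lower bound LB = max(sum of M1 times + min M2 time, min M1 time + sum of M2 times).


LB1 = sum(M1 times) + min(M2 times) = 30 + 2 = 32
LB2 = min(M1 times) + sum(M2 times) = 3 + 31 = 34
Lower bound = max(LB1, LB2) = max(32, 34) = 34

34


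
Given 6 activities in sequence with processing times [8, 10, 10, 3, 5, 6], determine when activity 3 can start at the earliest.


Activity 3 starts after activities 1 through 2 complete.
Predecessor durations: [8, 10]
ES = 8 + 10 = 18

18


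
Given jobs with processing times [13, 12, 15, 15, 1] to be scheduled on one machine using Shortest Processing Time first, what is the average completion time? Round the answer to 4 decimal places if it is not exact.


Sort jobs by processing time (SPT order): [1, 12, 13, 15, 15]
Compute completion times sequentially:
  Job 1: processing = 1, completes at 1
  Job 2: processing = 12, completes at 13
  Job 3: processing = 13, completes at 26
  Job 4: processing = 15, completes at 41
  Job 5: processing = 15, completes at 56
Sum of completion times = 137
Average completion time = 137/5 = 27.4

27.4


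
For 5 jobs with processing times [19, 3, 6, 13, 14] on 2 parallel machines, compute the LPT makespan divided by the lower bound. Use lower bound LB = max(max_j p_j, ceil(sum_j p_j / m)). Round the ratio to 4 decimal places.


LPT order: [19, 14, 13, 6, 3]
Machine loads after assignment: [28, 27]
LPT makespan = 28
Lower bound = max(max_job, ceil(total/2)) = max(19, 28) = 28
Ratio = 28 / 28 = 1.0

1.0


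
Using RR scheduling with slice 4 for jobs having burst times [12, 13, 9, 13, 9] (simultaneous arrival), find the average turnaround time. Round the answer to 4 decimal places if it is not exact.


Time quantum = 4
Execution trace:
  J1 runs 4 units, time = 4
  J2 runs 4 units, time = 8
  J3 runs 4 units, time = 12
  J4 runs 4 units, time = 16
  J5 runs 4 units, time = 20
  J1 runs 4 units, time = 24
  J2 runs 4 units, time = 28
  J3 runs 4 units, time = 32
  J4 runs 4 units, time = 36
  J5 runs 4 units, time = 40
  J1 runs 4 units, time = 44
  J2 runs 4 units, time = 48
  J3 runs 1 units, time = 49
  J4 runs 4 units, time = 53
  J5 runs 1 units, time = 54
  J2 runs 1 units, time = 55
  J4 runs 1 units, time = 56
Finish times: [44, 55, 49, 56, 54]
Average turnaround = 258/5 = 51.6

51.6


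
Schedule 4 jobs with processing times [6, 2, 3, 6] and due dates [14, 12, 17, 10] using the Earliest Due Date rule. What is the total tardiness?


Sort by due date (EDD order): [(6, 10), (2, 12), (6, 14), (3, 17)]
Compute completion times and tardiness:
  Job 1: p=6, d=10, C=6, tardiness=max(0,6-10)=0
  Job 2: p=2, d=12, C=8, tardiness=max(0,8-12)=0
  Job 3: p=6, d=14, C=14, tardiness=max(0,14-14)=0
  Job 4: p=3, d=17, C=17, tardiness=max(0,17-17)=0
Total tardiness = 0

0


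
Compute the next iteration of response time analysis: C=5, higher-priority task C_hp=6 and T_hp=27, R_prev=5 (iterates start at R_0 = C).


R_next = C + ceil(R_prev / T_hp) * C_hp
ceil(5 / 27) = ceil(0.1852) = 1
Interference = 1 * 6 = 6
R_next = 5 + 6 = 11

11


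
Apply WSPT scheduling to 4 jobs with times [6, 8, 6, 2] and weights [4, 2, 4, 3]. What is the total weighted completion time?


Compute p/w ratios and sort ascending (WSPT): [(2, 3), (6, 4), (6, 4), (8, 2)]
Compute weighted completion times:
  Job (p=2,w=3): C=2, w*C=3*2=6
  Job (p=6,w=4): C=8, w*C=4*8=32
  Job (p=6,w=4): C=14, w*C=4*14=56
  Job (p=8,w=2): C=22, w*C=2*22=44
Total weighted completion time = 138

138


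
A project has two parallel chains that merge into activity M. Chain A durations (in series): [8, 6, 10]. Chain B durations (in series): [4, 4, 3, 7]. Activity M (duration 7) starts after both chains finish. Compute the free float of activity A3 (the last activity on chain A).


ES(A3) = sum of predecessors on chain A = 14
EF(A3) = ES + duration = 14 + 10 = 24
Successor of A3 is M. ES(M) = max(sum(A), sum(B)) = max(24, 18) = 24
Free float = ES(successor) - EF(current) = 24 - 24 = 0

0


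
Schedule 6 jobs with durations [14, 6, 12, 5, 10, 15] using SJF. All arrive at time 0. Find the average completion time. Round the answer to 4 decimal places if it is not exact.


SJF order (ascending): [5, 6, 10, 12, 14, 15]
Completion times:
  Job 1: burst=5, C=5
  Job 2: burst=6, C=11
  Job 3: burst=10, C=21
  Job 4: burst=12, C=33
  Job 5: burst=14, C=47
  Job 6: burst=15, C=62
Average completion = 179/6 = 29.8333

29.8333


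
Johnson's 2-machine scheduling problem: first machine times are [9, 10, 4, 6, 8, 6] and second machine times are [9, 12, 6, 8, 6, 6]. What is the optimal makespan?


Apply Johnson's rule:
  Group 1 (a <= b): [(3, 4, 6), (4, 6, 8), (6, 6, 6), (1, 9, 9), (2, 10, 12)]
  Group 2 (a > b): [(5, 8, 6)]
Optimal job order: [3, 4, 6, 1, 2, 5]
Schedule:
  Job 3: M1 done at 4, M2 done at 10
  Job 4: M1 done at 10, M2 done at 18
  Job 6: M1 done at 16, M2 done at 24
  Job 1: M1 done at 25, M2 done at 34
  Job 2: M1 done at 35, M2 done at 47
  Job 5: M1 done at 43, M2 done at 53
Makespan = 53

53


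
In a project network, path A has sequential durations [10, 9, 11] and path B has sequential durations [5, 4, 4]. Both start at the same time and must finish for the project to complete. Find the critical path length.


Path A total = 10 + 9 + 11 = 30
Path B total = 5 + 4 + 4 = 13
Critical path = longest path = max(30, 13) = 30

30


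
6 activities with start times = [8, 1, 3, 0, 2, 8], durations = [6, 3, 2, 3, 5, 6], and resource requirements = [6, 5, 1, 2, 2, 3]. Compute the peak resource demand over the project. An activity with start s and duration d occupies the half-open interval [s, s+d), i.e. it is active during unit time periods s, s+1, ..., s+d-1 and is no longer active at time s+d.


Each activity i is active on [start_i, start_i + duration_i).
Compute total resource usage per time slot:
  t=0: active resources = [2], total = 2
  t=1: active resources = [5, 2], total = 7
  t=2: active resources = [5, 2, 2], total = 9
  t=3: active resources = [5, 1, 2], total = 8
  t=4: active resources = [1, 2], total = 3
  t=5: active resources = [2], total = 2
  t=6: active resources = [2], total = 2
  t=7: active resources = [], total = 0
  t=8: active resources = [6, 3], total = 9
  t=9: active resources = [6, 3], total = 9
  t=10: active resources = [6, 3], total = 9
  t=11: active resources = [6, 3], total = 9
  t=12: active resources = [6, 3], total = 9
  t=13: active resources = [6, 3], total = 9
Peak resource demand = 9

9


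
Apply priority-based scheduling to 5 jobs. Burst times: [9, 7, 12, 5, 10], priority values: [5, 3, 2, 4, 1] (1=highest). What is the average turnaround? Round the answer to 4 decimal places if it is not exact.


Sort by priority (ascending = highest first):
Order: [(1, 10), (2, 12), (3, 7), (4, 5), (5, 9)]
Completion times:
  Priority 1, burst=10, C=10
  Priority 2, burst=12, C=22
  Priority 3, burst=7, C=29
  Priority 4, burst=5, C=34
  Priority 5, burst=9, C=43
Average turnaround = 138/5 = 27.6

27.6


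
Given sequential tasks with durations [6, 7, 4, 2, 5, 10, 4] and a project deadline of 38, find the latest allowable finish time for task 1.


LF(activity 1) = deadline - sum of successor durations
Successors: activities 2 through 7 with durations [7, 4, 2, 5, 10, 4]
Sum of successor durations = 32
LF = 38 - 32 = 6

6


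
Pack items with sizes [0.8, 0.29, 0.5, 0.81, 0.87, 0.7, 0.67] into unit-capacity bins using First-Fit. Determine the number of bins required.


Place items sequentially using First-Fit:
  Item 0.8 -> new Bin 1
  Item 0.29 -> new Bin 2
  Item 0.5 -> Bin 2 (now 0.79)
  Item 0.81 -> new Bin 3
  Item 0.87 -> new Bin 4
  Item 0.7 -> new Bin 5
  Item 0.67 -> new Bin 6
Total bins used = 6

6


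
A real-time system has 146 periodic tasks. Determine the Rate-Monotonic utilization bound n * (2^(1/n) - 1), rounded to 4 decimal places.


Compute 2^(1/146) = 1.0047588711
Subtract 1: 1.0047588711 - 1 = 0.0047588711
Multiply by n: 146 * 0.0047588711 = 0.6947951806
Round to 4 dp: 0.6948

0.6948


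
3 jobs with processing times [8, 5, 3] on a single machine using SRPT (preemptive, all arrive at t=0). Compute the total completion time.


Since all jobs arrive at t=0, SRPT equals SPT ordering.
SPT order: [3, 5, 8]
Completion times:
  Job 1: p=3, C=3
  Job 2: p=5, C=8
  Job 3: p=8, C=16
Total completion time = 3 + 8 + 16 = 27

27


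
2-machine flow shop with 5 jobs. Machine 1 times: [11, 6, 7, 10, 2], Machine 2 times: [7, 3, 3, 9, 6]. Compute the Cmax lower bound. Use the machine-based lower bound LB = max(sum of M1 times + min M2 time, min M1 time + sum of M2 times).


LB1 = sum(M1 times) + min(M2 times) = 36 + 3 = 39
LB2 = min(M1 times) + sum(M2 times) = 2 + 28 = 30
Lower bound = max(LB1, LB2) = max(39, 30) = 39

39


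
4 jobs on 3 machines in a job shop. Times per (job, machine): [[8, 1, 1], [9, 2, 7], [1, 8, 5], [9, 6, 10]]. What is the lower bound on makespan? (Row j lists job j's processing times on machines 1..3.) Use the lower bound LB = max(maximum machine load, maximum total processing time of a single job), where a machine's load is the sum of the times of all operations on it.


Machine loads:
  Machine 1: 8 + 9 + 1 + 9 = 27
  Machine 2: 1 + 2 + 8 + 6 = 17
  Machine 3: 1 + 7 + 5 + 10 = 23
Max machine load = 27
Job totals:
  Job 1: 10
  Job 2: 18
  Job 3: 14
  Job 4: 25
Max job total = 25
Lower bound = max(27, 25) = 27

27


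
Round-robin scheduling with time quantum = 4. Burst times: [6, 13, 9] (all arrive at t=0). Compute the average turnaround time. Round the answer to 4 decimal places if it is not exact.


Time quantum = 4
Execution trace:
  J1 runs 4 units, time = 4
  J2 runs 4 units, time = 8
  J3 runs 4 units, time = 12
  J1 runs 2 units, time = 14
  J2 runs 4 units, time = 18
  J3 runs 4 units, time = 22
  J2 runs 4 units, time = 26
  J3 runs 1 units, time = 27
  J2 runs 1 units, time = 28
Finish times: [14, 28, 27]
Average turnaround = 69/3 = 23.0

23.0


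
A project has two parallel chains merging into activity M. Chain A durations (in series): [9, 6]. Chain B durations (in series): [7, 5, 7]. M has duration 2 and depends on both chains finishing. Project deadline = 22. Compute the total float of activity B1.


Forward pass: ES(B1) = sum of predecessors on chain B = 0
EF = ES + duration = 0 + 7 = 7
Backward pass: LF(M) = deadline = 22; LS(M) = 22 - 2 = 20
LF(B1) = LS(M) - sum(successors on chain B) = 20 - 12 = 8
LS = LF - duration = 8 - 7 = 1
Total float = LS - ES = 1 - 0 = 1

1


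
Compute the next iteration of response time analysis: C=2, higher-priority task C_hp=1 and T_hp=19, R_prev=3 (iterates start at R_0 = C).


R_next = C + ceil(R_prev / T_hp) * C_hp
ceil(3 / 19) = ceil(0.1579) = 1
Interference = 1 * 1 = 1
R_next = 2 + 1 = 3
R_next = R_prev, so the iteration has converged (response time = 3).

3


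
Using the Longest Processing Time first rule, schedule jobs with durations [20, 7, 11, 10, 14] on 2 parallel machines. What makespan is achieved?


Sort jobs in decreasing order (LPT): [20, 14, 11, 10, 7]
Assign each job to the least loaded machine:
  Machine 1: jobs [20, 10], load = 30
  Machine 2: jobs [14, 11, 7], load = 32
Makespan = max load = 32

32
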